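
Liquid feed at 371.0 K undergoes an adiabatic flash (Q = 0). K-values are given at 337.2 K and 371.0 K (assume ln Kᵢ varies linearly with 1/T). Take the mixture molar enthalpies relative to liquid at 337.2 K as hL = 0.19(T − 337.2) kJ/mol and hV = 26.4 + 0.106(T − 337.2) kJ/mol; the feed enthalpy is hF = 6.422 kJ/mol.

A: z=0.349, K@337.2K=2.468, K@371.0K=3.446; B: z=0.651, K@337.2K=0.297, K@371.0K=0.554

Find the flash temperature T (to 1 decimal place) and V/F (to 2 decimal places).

Adiabatic flash: solve Rachford–Rice at each trial T, then check hF = ψ·hV(T) + (1−ψ)·hL(T).
  T = 337.2 K: K = (2.468, 0.297), RR gives ψ = 0.053, H_out = 1.399 kJ/mol
  T = 371.0 K: K = (3.446, 0.554), RR gives ψ = 0.516, H_out = 18.588 kJ/mol
  T = 354.1 K: K = (2.940, 0.412), RR gives ψ = 0.258, H_out = 9.646 kJ/mol
  T = 345.6 K: K = (2.698, 0.351), RR gives ψ = 0.154, H_out = 5.556 kJ/mol
  T = 349.9 K: K = (2.819, 0.381), RR gives ψ = 0.206, H_out = 7.624 kJ/mol
  T = 347.8 K: K = (2.760, 0.366), RR gives ψ = 0.180, H_out = 6.616 kJ/mol
Linear interpolation between T = 345.6 (H_out = 5.556) and T = 347.8 (H_out = 6.616) on hF = 6.422 gives T ≈ 347.4 K, at which ψ = 0.18.

T = 347.4 K, V/F = 0.18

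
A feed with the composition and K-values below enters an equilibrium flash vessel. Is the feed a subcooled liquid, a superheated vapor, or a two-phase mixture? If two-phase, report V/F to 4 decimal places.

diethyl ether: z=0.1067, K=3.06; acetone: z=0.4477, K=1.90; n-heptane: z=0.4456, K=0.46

two-phase, V/F = 0.6076

ΣzᵢKᵢ = 1.3821; Σzᵢ/Kᵢ = 1.2392.
Both exceed 1, so a two-phase solution exists.
Material balance + equilibrium reduce to Σ zᵢ(Kᵢ−1)/(1+ψ(Kᵢ−1)) = 0.
Iterate (Newton) starting at ψ = 0.5:
  ψ = 0.5000: g = 0.05654, g' = -0.5262 → ψ = 0.6074
  ψ = 0.6074: g = 0.00006, g' = -0.5287 → ψ = 0.6076
Converged at ψ = 0.6076.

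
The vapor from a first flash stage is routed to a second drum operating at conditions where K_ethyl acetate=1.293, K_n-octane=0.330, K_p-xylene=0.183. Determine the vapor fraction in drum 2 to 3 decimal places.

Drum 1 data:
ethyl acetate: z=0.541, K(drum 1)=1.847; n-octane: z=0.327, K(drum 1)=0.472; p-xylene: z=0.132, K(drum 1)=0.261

Drum 1:
Let ψ₁ = V/F and solve Σ zᵢ(Kᵢ−1)/(1+ψ₁(Kᵢ−1)) = 0.
Feasibility: ΣzᵢKᵢ = 1.188, Σzᵢ/Kᵢ = 1.491 — both > 1, two phases present.
Iterate (Newton) starting at ψ₁ = 0.52:
  ψ₁ = 0.520: g = -0.0783, g' = -0.550 → ψ₁ = 0.378
  ψ₁ = 0.378: g = -0.0038, g' = -0.504 → ψ₁ = 0.370
Converged at ψ₁ = 0.370.
Drum-1 compositions:
  ethyl acetate: x = 0.412, y = 0.761
  n-octane: x = 0.406, y = 0.192
  p-xylene: x = 0.182, y = 0.047
Drum-2 feed = drum-1 vapor: z₂ = (0.7607, 0.1918, 0.0474).
Drum 2:
Iterate (Newton) starting at ψ₂ = 0.5:
  ψ₂ = 0.500: g = -0.0644, g' = -0.335 → ψ₂ = 0.308
  ψ₂ = 0.308: g = -0.0092, g' = -0.248 → ψ₂ = 0.271
  ψ₂ = 0.271: g = -0.0002, g' = -0.237 → ψ₂ = 0.270
Converged at ψ₂ = 0.270.
  ethyl acetate: x = 0.705, y = 0.912
  n-octane: x = 0.234, y = 0.077
  p-xylene: x = 0.061, y = 0.011

V/F (drum 2) = 0.270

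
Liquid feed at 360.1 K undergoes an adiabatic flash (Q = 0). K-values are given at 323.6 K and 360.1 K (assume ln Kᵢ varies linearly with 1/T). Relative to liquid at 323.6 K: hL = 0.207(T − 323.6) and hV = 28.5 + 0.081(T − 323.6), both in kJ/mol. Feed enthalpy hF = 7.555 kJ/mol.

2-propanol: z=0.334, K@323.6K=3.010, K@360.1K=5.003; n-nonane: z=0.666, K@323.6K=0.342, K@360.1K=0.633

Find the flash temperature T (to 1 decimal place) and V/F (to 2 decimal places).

T = 328.4 K, V/F = 0.24

Adiabatic flash: solve Rachford–Rice at each trial T, then check hF = ψ·hV(T) + (1−ψ)·hL(T).
  T = 323.6 K: K = (3.010, 0.342), RR gives ψ = 0.176, H_out = 5.023 kJ/mol
  T = 360.1 K: K = (5.003, 0.633), RR gives ψ = 0.744, H_out = 25.331 kJ/mol
  T = 341.9 K: K = (3.936, 0.473), RR gives ψ = 0.407, H_out = 14.460 kJ/mol
  T = 332.8 K: K = (3.457, 0.405), RR gives ψ = 0.290, H_out = 9.830 kJ/mol
  T = 328.2 K: K = (3.229, 0.372), RR gives ψ = 0.233, H_out = 7.469 kJ/mol
  T = 330.5 K: K = (3.342, 0.388), RR gives ψ = 0.262, H_out = 8.657 kJ/mol
Linear interpolation between T = 328.2 (H_out = 7.469) and T = 330.5 (H_out = 8.657) on hF = 7.555 gives T ≈ 328.4 K, at which ψ = 0.24.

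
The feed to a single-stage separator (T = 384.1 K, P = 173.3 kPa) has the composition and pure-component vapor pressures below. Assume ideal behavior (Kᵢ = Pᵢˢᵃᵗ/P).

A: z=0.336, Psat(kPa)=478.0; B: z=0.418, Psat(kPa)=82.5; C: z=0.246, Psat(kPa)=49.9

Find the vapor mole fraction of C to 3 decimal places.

y_C = 0.082

Raoult's law: Kᵢ = Pᵢˢᵃᵗ/P = Pᵢˢᵃᵗ/173.3.
  K_A = 478.0/173.3 = 2.75822, K_B = 82.5/173.3 = 0.47605, K_C = 49.9/173.3 = 0.28794
Material balance + equilibrium reduce to Σ zᵢ(Kᵢ−1)/(1+ψ(Kᵢ−1)) = 0.
Check two-phase: ΣzᵢKᵢ = 1.197 > 1 and Σzᵢ/Kᵢ = 1.854 > 1, so g(0) = 0.197 > 0 and g(1) = -0.854 < 0.
Newton iteration, ψ⁰ = 0.5:
  ψ = 0.500: g = -0.2544, g' = -0.806 → ψ = 0.184
  ψ = 0.184: g = 0.0022, g' = -0.898 → ψ = 0.187
Converged at ψ = 0.187.
Compositions from xᵢ = zᵢ/(1+ψ(Kᵢ−1)), yᵢ = Kᵢxᵢ:
  A: x = 0.253, y = 0.698
  B: x = 0.463, y = 0.221
  C: x = 0.284, y = 0.082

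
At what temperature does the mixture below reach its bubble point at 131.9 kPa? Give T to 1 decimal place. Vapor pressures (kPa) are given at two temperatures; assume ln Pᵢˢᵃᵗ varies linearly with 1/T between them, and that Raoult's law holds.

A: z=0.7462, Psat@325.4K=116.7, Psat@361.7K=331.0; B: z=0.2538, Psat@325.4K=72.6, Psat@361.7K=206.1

T = 332.5 K

Bubble-point temperature: ΣzᵢPᵢˢᵃᵗ(T) = P. Interpolate ln Pᵢˢᵃᵗ = aᵢ + bᵢ/T.
  T = 325.4 K: ΣzᵢPᵢˢᵃᵗ = 105.51 kPa
  T = 361.7 K: ΣzᵢPᵢˢᵃᵗ = 299.30 kPa
  T = 343.5 K: ΣzᵢPᵢˢᵃᵗ = 182.40 kPa
  T = 334.4 K: ΣzᵢPᵢˢᵃᵗ = 139.55 kPa
  T = 329.9 K: ΣzᵢPᵢˢᵃᵗ = 121.57 kPa
  T = 332.1 K: ΣzᵢPᵢˢᵃᵗ = 130.11 kPa
Interpolating between 332.1 K and 334.4 K gives T ≈ 332.5 K.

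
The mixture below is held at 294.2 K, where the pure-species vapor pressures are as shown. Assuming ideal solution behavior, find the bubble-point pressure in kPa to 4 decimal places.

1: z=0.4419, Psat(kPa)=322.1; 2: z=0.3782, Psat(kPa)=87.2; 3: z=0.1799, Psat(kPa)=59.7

Pbub = 186.0551 kPa

At the bubble point ψ → 0, so ΣzᵢKᵢ = 1 with Kᵢ = Pᵢˢᵃᵗ/P ⇒ P = ΣzᵢPᵢˢᵃᵗ.
P = 0.4419·322.1 + 0.3782·87.2 + 0.1799·59.7 = 186.0551 kPa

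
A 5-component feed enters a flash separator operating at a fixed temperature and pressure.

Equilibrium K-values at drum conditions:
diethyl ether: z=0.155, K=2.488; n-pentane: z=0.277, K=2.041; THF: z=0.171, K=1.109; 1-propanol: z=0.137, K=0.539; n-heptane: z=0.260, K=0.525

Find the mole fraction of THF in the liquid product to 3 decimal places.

x_THF = 0.158

Material balance + equilibrium reduce to Σ zᵢ(Kᵢ−1)/(1+ψ(Kᵢ−1)) = 0.
g(0) = ΣzᵢKᵢ − 1 = 0.351 and g(1) = 1 − Σzᵢ/Kᵢ = -0.102, so a root lies in (0, 1).
Newton–Raphson from ψ = 0.5:
  ψ = 0.500: g = 0.0955, g' = -0.395 → ψ = 0.742
  ψ = 0.742: g = 0.0028, g' = -0.382 → ψ = 0.749
Converged at ψ = 0.749.
Compositions from xᵢ = zᵢ/(1+ψ(Kᵢ−1)), yᵢ = Kᵢxᵢ:
  diethyl ether: x = 0.073, y = 0.182
  n-pentane: x = 0.156, y = 0.318
  THF: x = 0.158, y = 0.175
  1-propanol: x = 0.209, y = 0.113
  n-heptane: x = 0.404, y = 0.212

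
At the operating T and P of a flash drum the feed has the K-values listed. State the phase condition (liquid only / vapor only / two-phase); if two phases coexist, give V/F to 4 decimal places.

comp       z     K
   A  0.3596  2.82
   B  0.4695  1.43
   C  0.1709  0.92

vapor only

ΣzᵢKᵢ = 1.8427; Σzᵢ/Kᵢ = 0.6416.
Since Σzᵢ/Kᵢ < 1 the mixture is above its dew point — single vapor phase.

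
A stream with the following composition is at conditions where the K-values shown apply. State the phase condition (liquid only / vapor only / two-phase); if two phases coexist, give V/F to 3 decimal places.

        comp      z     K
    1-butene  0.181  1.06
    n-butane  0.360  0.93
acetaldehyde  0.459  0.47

ΣzᵢKᵢ = 0.742; Σzᵢ/Kᵢ = 1.534.
Since ΣzᵢKᵢ < 1 the mixture is below its bubble point — single liquid phase.

liquid only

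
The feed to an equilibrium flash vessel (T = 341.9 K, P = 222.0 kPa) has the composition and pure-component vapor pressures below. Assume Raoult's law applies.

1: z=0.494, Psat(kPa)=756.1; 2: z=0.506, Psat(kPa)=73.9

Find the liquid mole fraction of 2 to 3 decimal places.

x_2 = 0.783

Raoult's law: Kᵢ = Pᵢˢᵃᵗ/P = Pᵢˢᵃᵗ/222.0.
  K_1 = 756.1/222.0 = 3.40586, K_2 = 73.9/222.0 = 0.33288
Rachford–Rice: g(ψ) = Σ zᵢ(Kᵢ−1)/(1+ψ(Kᵢ−1)) = 0.
Check two-phase: ΣzᵢKᵢ = 1.851 > 1 and Σzᵢ/Kᵢ = 1.665 > 1, so g(0) = 0.851 > 0 and g(1) = -0.665 < 0.
Newton iteration, ψ⁰ = 0.5:
  ψ = 0.500: g = 0.0330, g' = -1.096 → ψ = 0.530
Converged at ψ = 0.530.
Compositions from xᵢ = zᵢ/(1+ψ(Kᵢ−1)), yᵢ = Kᵢxᵢ:
  1: x = 0.217, y = 0.739
  2: x = 0.783, y = 0.261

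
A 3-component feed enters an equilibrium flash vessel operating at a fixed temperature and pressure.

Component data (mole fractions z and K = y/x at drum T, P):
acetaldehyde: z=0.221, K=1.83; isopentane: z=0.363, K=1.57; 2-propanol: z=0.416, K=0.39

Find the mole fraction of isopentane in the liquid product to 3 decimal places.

Newton–Raphson from V/F = 0.5:
  V/F = 0.500: g = -0.0745, g' = -0.468 → V/F = 0.341
  V/F = 0.341: g = -0.0041, g' = -0.422 → V/F = 0.331
Converged at V/F = 0.331.
Compositions from xᵢ = zᵢ/(1+V/F(Kᵢ−1)), yᵢ = Kᵢxᵢ:
  acetaldehyde: x = 0.173, y = 0.317
  isopentane: x = 0.305, y = 0.479
  2-propanol: x = 0.521, y = 0.203

x_isopentane = 0.305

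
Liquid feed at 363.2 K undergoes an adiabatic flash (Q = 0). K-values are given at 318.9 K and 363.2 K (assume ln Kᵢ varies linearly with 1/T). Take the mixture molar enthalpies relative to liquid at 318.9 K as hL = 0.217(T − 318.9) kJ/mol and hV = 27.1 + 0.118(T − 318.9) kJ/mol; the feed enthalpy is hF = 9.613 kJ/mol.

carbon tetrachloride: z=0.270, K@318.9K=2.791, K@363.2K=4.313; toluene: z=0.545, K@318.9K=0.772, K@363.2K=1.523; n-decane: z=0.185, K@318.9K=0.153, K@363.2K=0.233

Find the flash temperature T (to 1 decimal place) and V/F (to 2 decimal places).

T = 322.7 K, V/F = 0.33

Adiabatic flash: solve Rachford–Rice at each trial T, then check hF = ψ·hV(T) + (1−ψ)·hL(T).
  T = 318.9 K: K = (2.791, 0.772, 0.153), RR gives ψ = 0.255, H_out = 6.917 kJ/mol
  T = 363.2 K: K = (4.313, 1.523, 0.233), RR gives ψ = 0.870, H_out = 29.371 kJ/mol
  T = 341.0 K: K = (3.517, 1.108, 0.191), RR gives ψ = 0.647, H_out = 20.902 kJ/mol
  T = 329.9 K: K = (3.144, 0.930, 0.172), RR gives ψ = 0.466, H_out = 14.519 kJ/mol
  T = 324.4 K: K = (2.965, 0.848, 0.162), RR gives ψ = 0.362, H_out = 10.815 kJ/mol
  T = 321.6 K: K = (2.876, 0.809, 0.157), RR gives ψ = 0.308, H_out = 8.847 kJ/mol
  T = 323.0 K: K = (2.920, 0.829, 0.160), RR gives ψ = 0.335, H_out = 9.836 kJ/mol
Linear interpolation between T = 321.6 (H_out = 8.847) and T = 323.0 (H_out = 9.836) on hF = 9.613 gives T ≈ 322.7 K, at which ψ = 0.33.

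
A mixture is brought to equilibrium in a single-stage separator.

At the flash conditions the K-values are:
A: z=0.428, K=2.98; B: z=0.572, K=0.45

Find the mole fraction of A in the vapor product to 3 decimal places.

Newton–Raphson from ψ = 0.48:
  ψ = 0.480: g = 0.0070, g' = -0.761 → ψ = 0.489
Converged at ψ = 0.489.
Compositions from xᵢ = zᵢ/(1+ψ(Kᵢ−1)), yᵢ = Kᵢxᵢ:
  A: x = 0.217, y = 0.648
  B: x = 0.783, y = 0.352

y_A = 0.648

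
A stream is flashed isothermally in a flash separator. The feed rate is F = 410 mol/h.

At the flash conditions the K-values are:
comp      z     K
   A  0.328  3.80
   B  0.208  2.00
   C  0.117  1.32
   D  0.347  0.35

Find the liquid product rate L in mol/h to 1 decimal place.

Newton iteration, V/F⁰ = 0.5:
  V/F = 0.500: g = 0.2195, g' = -0.870 → V/F = 0.752
  V/F = 0.752: g = 0.0031, g' = -0.904 → V/F = 0.756
Converged at V/F = 0.756.
Then V = V/F·F = 0.7558·410 = 309.9 mol/h and L = F − V = 100.1 mol/h.

L = 100.1 mol/h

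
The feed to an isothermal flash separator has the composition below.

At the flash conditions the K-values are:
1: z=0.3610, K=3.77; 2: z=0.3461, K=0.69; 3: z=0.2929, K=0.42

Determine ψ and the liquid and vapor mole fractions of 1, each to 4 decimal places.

ψ = 0.5753, x_1 = 0.1392, y_1 = 0.5247

Let ψ = V/F and solve Σ zᵢ(Kᵢ−1)/(1+ψ(Kᵢ−1)) = 0.
g(0) = ΣzᵢKᵢ − 1 = 0.7228 and g(1) = 1 − Σzᵢ/Kᵢ = -0.2947, so a root lies in (0, 1).
Newton–Raphson from ψ = 0.4:
  ψ = 0.4000: g = 0.13069, g' = -0.8337 → ψ = 0.5568
  ψ = 0.5568: g = 0.01277, g' = -0.6921 → ψ = 0.5752
  ψ = 0.5752: g = 0.00009, g' = -0.6830 → ψ = 0.5753
Converged at ψ = 0.5753.
Compositions from xᵢ = zᵢ/(1+ψ(Kᵢ−1)), yᵢ = Kᵢxᵢ:
  1: x = 0.1392, y = 0.5247
  2: x = 0.4212, y = 0.2906
  3: x = 0.4396, y = 0.1846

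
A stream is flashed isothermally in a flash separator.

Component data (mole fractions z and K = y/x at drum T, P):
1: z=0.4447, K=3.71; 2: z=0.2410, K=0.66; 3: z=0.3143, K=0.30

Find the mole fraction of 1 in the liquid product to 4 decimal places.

x_1 = 0.1736

Rachford–Rice: g(V/F) = Σ zᵢ(Kᵢ−1)/(1+V/F(Kᵢ−1)) = 0.
g(0) = ΣzᵢKᵢ − 1 = 0.9032 and g(1) = 1 − Σzᵢ/Kᵢ = -0.5327, so a root lies in (0, 1).
Newton iteration, V/F⁰ = 0.5:
  V/F = 0.5000: g = 0.07454, g' = -0.9938 → V/F = 0.5750
  V/F = 0.5750: g = 0.00101, g' = -0.9735 → V/F = 0.5760
Converged at V/F = 0.5760.
Compositions from xᵢ = zᵢ/(1+V/F(Kᵢ−1)), yᵢ = Kᵢxᵢ:
  1: x = 0.1736, y = 0.6442
  2: x = 0.2997, y = 0.1978
  3: x = 0.5267, y = 0.1580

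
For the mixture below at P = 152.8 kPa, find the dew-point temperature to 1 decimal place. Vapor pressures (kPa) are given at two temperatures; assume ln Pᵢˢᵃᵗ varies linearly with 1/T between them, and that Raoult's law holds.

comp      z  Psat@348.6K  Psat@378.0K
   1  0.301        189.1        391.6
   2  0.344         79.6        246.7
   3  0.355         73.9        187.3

T = 362.9 K

Dew-point temperature: Σzᵢ·P/Pᵢˢᵃᵗ(T) = 1. Interpolate ln Pᵢˢᵃᵗ = aᵢ + bᵢ/T.
  T = 348.6 K: ΣzᵢP/Pᵢˢᵃᵗ = 1.6376
  T = 378.0 K: ΣzᵢP/Pᵢˢᵃᵗ = 0.6201
  T = 363.3 K: ΣzᵢP/Pᵢˢᵃᵗ = 0.9856
  T = 356.0 K: ΣzᵢP/Pᵢˢᵃᵗ = 1.2608
  T = 359.6 K: ΣzᵢP/Pᵢˢᵃᵗ = 1.1150
  T = 361.5 K: ΣzᵢP/Pᵢˢᵃᵗ = 1.0462
Interpolating between 361.5 K and 363.3 K gives T ≈ 362.9 K.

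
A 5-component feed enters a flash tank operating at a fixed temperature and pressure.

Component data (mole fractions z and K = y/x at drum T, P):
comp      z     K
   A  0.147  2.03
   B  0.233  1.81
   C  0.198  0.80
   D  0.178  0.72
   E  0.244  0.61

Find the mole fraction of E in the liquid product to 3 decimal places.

x_E = 0.312

Rachford–Rice: g(ψ) = Σ zᵢ(Kᵢ−1)/(1+ψ(Kᵢ−1)) = 0.
g(0) = ΣzᵢKᵢ − 1 = 0.156 and g(1) = 1 − Σzᵢ/Kᵢ = -0.096, so a root lies in (0, 1).
Newton iteration, ψ⁰ = 0.5:
  ψ = 0.500: g = 0.0141, g' = -0.231 → ψ = 0.561
  ψ = 0.561: g = 0.0002, g' = -0.225 → ψ = 0.562
Converged at ψ = 0.562.
Compositions from xᵢ = zᵢ/(1+ψ(Kᵢ−1)), yᵢ = Kᵢxᵢ:
  A: x = 0.093, y = 0.189
  B: x = 0.160, y = 0.290
  C: x = 0.223, y = 0.178
  D: x = 0.211, y = 0.152
  E: x = 0.312, y = 0.191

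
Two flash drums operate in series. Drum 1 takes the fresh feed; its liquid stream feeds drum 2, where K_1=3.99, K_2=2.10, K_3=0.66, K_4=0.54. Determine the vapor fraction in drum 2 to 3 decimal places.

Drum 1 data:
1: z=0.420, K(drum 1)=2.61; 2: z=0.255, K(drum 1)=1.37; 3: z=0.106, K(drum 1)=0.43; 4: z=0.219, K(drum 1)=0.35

Drum 1:
Let ψ₁ = V/F and solve Σ zᵢ(Kᵢ−1)/(1+ψ₁(Kᵢ−1)) = 0.
Feasibility: ΣzᵢKᵢ = 1.568, Σzᵢ/Kᵢ = 1.219 — both > 1, two phases present.
Newton iteration, ψ₁⁰ = 0.5:
  ψ₁ = 0.500: g = 0.1589, g' = -0.629 → ψ₁ = 0.752
  ψ₁ = 0.752: g = -0.0048, g' = -0.704 → ψ₁ = 0.746
Converged at ψ₁ = 0.746.
Drum-1 compositions:
  1: x = 0.191, y = 0.498
  2: x = 0.200, y = 0.274
  3: x = 0.184, y = 0.079
  4: x = 0.425, y = 0.149
Drum-2 feed = drum-1 liquid: z₂ = (0.1909, 0.1999, 0.1843, 0.4249).
Drum 2:
Material balance + equilibrium reduce to Σ zᵢ(Kᵢ−1)/(1+ψ₂(Kᵢ−1)) = 0.
Check two-phase: ΣzᵢKᵢ = 1.532 > 1 and Σzᵢ/Kᵢ = 1.209 > 1, so g(0) = 0.532 > 0 and g(1) = -0.209 < 0.
Newton–Raphson from ψ₂ = 0.5:
  ψ₂ = 0.500: g = 0.0412, g' = -0.557 → ψ₂ = 0.574
  ψ₂ = 0.574: g = 0.0014, g' = -0.521 → ψ₂ = 0.577
Converged at ψ₂ = 0.577.
  1: x = 0.070, y = 0.280
  2: x = 0.122, y = 0.257
  3: x = 0.229, y = 0.151
  4: x = 0.578, y = 0.312

V/F (drum 2) = 0.577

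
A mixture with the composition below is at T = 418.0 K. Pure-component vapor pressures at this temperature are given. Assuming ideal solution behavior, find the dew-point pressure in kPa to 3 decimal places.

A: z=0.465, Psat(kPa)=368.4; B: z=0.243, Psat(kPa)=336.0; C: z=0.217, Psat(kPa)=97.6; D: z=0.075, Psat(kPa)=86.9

Pdew = 197.167 kPa

At the dew point ψ → 1, so Σzᵢ/Kᵢ = 1 with Kᵢ = Pᵢˢᵃᵗ/P ⇒ 1/P = Σzᵢ/Pᵢˢᵃᵗ.
1/P = 0.465/368.4 + 0.243/336.0 + 0.217/97.6 + 0.075/86.9 = 0.005072 ⇒ P = 197.167 kPa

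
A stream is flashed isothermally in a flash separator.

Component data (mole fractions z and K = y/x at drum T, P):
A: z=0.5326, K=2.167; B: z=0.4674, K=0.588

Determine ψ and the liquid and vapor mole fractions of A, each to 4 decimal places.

Binary case is linear: z₁(K₁−1)(1+ψ(K₂−1)) + z₂(K₂−1)(1+ψ(K₁−1)) = 0
⇒ ψ = [z₁(K₁−1)+z₂(K₂−1)] / [−(K₁−1)(K₂−1)] = 0.42898/0.48080 = 0.8922
Compositions from xᵢ = zᵢ/(1+ψ(Kᵢ−1)), yᵢ = Kᵢxᵢ:
  A: x = 0.2609, y = 0.5654
  B: x = 0.7391, y = 0.4346

ψ = 0.8922, x_A = 0.2609, y_A = 0.5654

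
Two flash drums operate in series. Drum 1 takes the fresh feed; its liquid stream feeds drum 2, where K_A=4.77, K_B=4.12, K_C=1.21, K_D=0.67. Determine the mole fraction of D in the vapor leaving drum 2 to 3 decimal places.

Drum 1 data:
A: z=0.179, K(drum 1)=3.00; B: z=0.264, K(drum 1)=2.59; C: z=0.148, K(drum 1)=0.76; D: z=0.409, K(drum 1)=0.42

y_D (drum 2) = 0.525

Drum 1:
Rachford–Rice: g(ψ₁) = Σ zᵢ(Kᵢ−1)/(1+ψ₁(Kᵢ−1)) = 0.
Check two-phase: ΣzᵢKᵢ = 1.505 > 1 and Σzᵢ/Kᵢ = 1.330 > 1, so g(0) = 0.505 > 0 and g(1) = -0.330 < 0.
Iterate (Newton) starting at ψ₁ = 0.5:
  ψ₁ = 0.500: g = 0.0384, g' = -0.670 → ψ₁ = 0.557
  ψ₁ = 0.557: g = 0.0004, g' = -0.660 → ψ₁ = 0.558
Converged at ψ₁ = 0.558.
Drum-1 compositions:
  A: x = 0.085, y = 0.254
  B: x = 0.140, y = 0.362
  C: x = 0.171, y = 0.130
  D: x = 0.605, y = 0.254
Drum-2 feed = drum-1 liquid: z₂ = (0.0846, 0.1399, 0.1709, 0.6046).
Drum 2:
Rachford–Rice: g(ψ₂) = Σ zᵢ(Kᵢ−1)/(1+ψ₂(Kᵢ−1)) = 0.
g(0) = ΣzᵢKᵢ − 1 = 0.592 and g(1) = 1 − Σzᵢ/Kᵢ = -0.095, so a root lies in (0, 1).
Newton–Raphson from ψ₂ = 0.5:
  ψ₂ = 0.500: g = 0.0746, g' = -0.453 → ψ₂ = 0.665
  ψ₂ = 0.665: g = 0.0089, g' = -0.356 → ψ₂ = 0.690
Converged at ψ₂ = 0.690.
  A: x = 0.023, y = 0.112
  B: x = 0.044, y = 0.183
  C: x = 0.149, y = 0.181
  D: x = 0.783, y = 0.525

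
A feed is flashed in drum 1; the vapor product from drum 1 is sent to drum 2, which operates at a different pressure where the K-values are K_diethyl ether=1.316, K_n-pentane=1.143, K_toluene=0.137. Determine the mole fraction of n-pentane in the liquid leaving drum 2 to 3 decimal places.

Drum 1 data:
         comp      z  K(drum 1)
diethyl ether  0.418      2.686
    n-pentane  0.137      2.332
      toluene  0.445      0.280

Drum 1:
Material balance + equilibrium reduce to Σ zᵢ(Kᵢ−1)/(1+ψ₁(Kᵢ−1)) = 0.
Feasibility: ΣzᵢKᵢ = 1.567, Σzᵢ/Kᵢ = 1.804 — both > 1, two phases present.
Iterate (Newton) starting at ψ₁ = 0.5:
  ψ₁ = 0.500: g = -0.0087, g' = -1.001 → ψ₁ = 0.491
Converged at ψ₁ = 0.491.
Drum-1 compositions:
  diethyl ether: x = 0.229, y = 0.614
  n-pentane: x = 0.083, y = 0.193
  toluene: x = 0.689, y = 0.193
Drum-2 feed = drum-1 vapor: z₂ = (0.6141, 0.1931, 0.1928).
Drum 2:
Let ψ₂ = V/F and solve Σ zᵢ(Kᵢ−1)/(1+ψ₂(Kᵢ−1)) = 0.
Feasibility: ΣzᵢKᵢ = 1.055, Σzᵢ/Kᵢ = 2.043 — both > 1, two phases present.
Newton–Raphson from ψ₂ = 0.5:
  ψ₂ = 0.500: g = -0.0993, g' = -0.493 → ψ₂ = 0.299
  ψ₂ = 0.299: g = -0.0204, g' = -0.315 → ψ₂ = 0.234
  ψ₂ = 0.234: g = -0.0011, g' = -0.282 → ψ₂ = 0.230
Converged at ψ₂ = 0.230.
  diethyl ether: x = 0.572, y = 0.753
  n-pentane: x = 0.187, y = 0.214
  toluene: x = 0.241, y = 0.033

x_n-pentane (drum 2) = 0.187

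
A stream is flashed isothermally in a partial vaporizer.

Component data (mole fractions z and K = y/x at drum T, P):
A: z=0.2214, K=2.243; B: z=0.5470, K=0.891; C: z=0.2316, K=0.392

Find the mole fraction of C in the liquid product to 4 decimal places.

x_C = 0.2632

Rachford–Rice: g(V/F) = Σ zᵢ(Kᵢ−1)/(1+V/F(Kᵢ−1)) = 0.
g(0) = ΣzᵢKᵢ − 1 = 0.0748 and g(1) = 1 − Σzᵢ/Kᵢ = -0.3034, so a root lies in (0, 1).
Newton–Raphson from V/F = 0.32:
  V/F = 0.3200: g = -0.03972, g' = -0.3140 → V/F = 0.1935
  V/F = 0.1935: g = 0.00134, g' = -0.3390 → V/F = 0.1975
Converged at V/F = 0.1975.
Compositions from xᵢ = zᵢ/(1+V/F(Kᵢ−1)), yᵢ = Kᵢxᵢ:
  A: x = 0.1778, y = 0.3987
  B: x = 0.5590, y = 0.4981
  C: x = 0.2632, y = 0.1032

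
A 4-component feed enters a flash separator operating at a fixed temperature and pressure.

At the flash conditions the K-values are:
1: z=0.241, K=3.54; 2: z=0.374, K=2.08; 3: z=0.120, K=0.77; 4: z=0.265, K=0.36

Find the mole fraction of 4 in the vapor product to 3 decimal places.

Material balance + equilibrium reduce to Σ zᵢ(Kᵢ−1)/(1+V/F(Kᵢ−1)) = 0.
Check two-phase: ΣzᵢKᵢ = 1.819 > 1 and Σzᵢ/Kᵢ = 1.140 > 1, so g(0) = 0.819 > 0 and g(1) = -0.140 < 0.
Iterate (Newton) starting at V/F = 0.5:
  V/F = 0.500: g = 0.2514, g' = -0.729 → V/F = 0.845
  V/F = 0.845: g = 0.0021, g' = -0.801 → V/F = 0.848
Converged at V/F = 0.848.
Compositions from xᵢ = zᵢ/(1+V/F(Kᵢ−1)), yᵢ = Kᵢxᵢ:
  1: x = 0.076, y = 0.271
  2: x = 0.195, y = 0.406
  3: x = 0.149, y = 0.115
  4: x = 0.579, y = 0.209

y_4 = 0.209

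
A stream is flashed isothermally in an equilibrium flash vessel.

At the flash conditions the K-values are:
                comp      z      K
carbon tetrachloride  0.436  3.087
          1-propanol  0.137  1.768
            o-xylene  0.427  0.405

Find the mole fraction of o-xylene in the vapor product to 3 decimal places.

Material balance + equilibrium reduce to Σ zᵢ(Kᵢ−1)/(1+ψ(Kᵢ−1)) = 0.
Feasibility: ΣzᵢKᵢ = 1.761, Σzᵢ/Kᵢ = 1.273 — both > 1, two phases present.
Iterate (Newton) starting at ψ = 0.5:
  ψ = 0.500: g = 0.1596, g' = -0.803 → ψ = 0.699
  ψ = 0.699: g = 0.0038, g' = -0.791 → ψ = 0.703
Converged at ψ = 0.703.
Compositions from xᵢ = zᵢ/(1+ψ(Kᵢ−1)), yᵢ = Kᵢxᵢ:
  carbon tetrachloride: x = 0.177, y = 0.545
  1-propanol: x = 0.089, y = 0.157
  o-xylene: x = 0.734, y = 0.297

y_o-xylene = 0.297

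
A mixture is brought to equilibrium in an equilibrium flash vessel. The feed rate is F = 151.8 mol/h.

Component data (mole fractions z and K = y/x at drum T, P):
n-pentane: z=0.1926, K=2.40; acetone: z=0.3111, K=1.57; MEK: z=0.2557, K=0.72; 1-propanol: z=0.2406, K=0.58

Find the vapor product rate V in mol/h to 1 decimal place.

Material balance + equilibrium reduce to Σ zᵢ(Kᵢ−1)/(1+ψ(Kᵢ−1)) = 0.
Feasibility: ΣzᵢKᵢ = 1.2743, Σzᵢ/Kᵢ = 1.0484 — both > 1, two phases present.
Newton–Raphson from ψ = 0.33:
  ψ = 0.3300: g = 0.13749, g' = -0.3298 → ψ = 0.7469
  ψ = 0.7469: g = 0.01840, g' = -0.2621 → ψ = 0.8172
  ψ = 0.8172: g = 0.00004, g' = -0.2613 → ψ = 0.8173
Converged at ψ = 0.8173.
Then V = ψ·F = 0.8173·151.8 = 124.1 mol/h and L = F − V = 27.7 mol/h.

V = 124.1 mol/h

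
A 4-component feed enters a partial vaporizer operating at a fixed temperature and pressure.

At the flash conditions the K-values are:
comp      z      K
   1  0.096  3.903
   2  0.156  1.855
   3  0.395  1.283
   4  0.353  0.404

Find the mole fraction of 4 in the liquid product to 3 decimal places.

x_4 = 0.508

Rachford–Rice: g(V/F) = Σ zᵢ(Kᵢ−1)/(1+V/F(Kᵢ−1)) = 0.
Feasibility: ΣzᵢKᵢ = 1.313, Σzᵢ/Kᵢ = 1.290 — both > 1, two phases present.
Iterate (Newton) starting at V/F = 0.5:
  V/F = 0.500: g = 0.0053, g' = -0.469 → V/F = 0.511
Converged at V/F = 0.511.
Compositions from xᵢ = zᵢ/(1+V/F(Kᵢ−1)), yᵢ = Kᵢxᵢ:
  1: x = 0.039, y = 0.151
  2: x = 0.109, y = 0.201
  3: x = 0.345, y = 0.443
  4: x = 0.508, y = 0.205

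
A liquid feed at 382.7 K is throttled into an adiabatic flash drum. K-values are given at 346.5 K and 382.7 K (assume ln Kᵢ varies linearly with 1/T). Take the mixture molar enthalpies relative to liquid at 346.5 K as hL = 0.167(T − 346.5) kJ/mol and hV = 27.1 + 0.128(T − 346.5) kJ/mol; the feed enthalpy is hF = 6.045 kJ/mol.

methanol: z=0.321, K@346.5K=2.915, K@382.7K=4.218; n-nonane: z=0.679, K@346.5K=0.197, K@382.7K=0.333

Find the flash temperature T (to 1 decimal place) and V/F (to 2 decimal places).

T = 360.4 K, V/F = 0.14

Adiabatic flash: solve Rachford–Rice at each trial T, then check hF = ψ·hV(T) + (1−ψ)·hL(T).
  T = 346.5 K: K = (2.915, 0.197), RR gives ψ = 0.045, H_out = 1.224 kJ/mol
  T = 382.7 K: K = (4.218, 0.333), RR gives ψ = 0.270, H_out = 12.988 kJ/mol
  T = 364.6 K: K = (3.539, 0.259), RR gives ψ = 0.166, H_out = 7.405 kJ/mol
  T = 355.6 K: K = (3.221, 0.227), RR gives ψ = 0.110, H_out = 4.452 kJ/mol
  T = 360.1 K: K = (3.378, 0.243), RR gives ψ = 0.139, H_out = 5.952 kJ/mol
  T = 362.4 K: K = (3.460, 0.251), RR gives ψ = 0.153, H_out = 6.699 kJ/mol
Linear interpolation between T = 360.1 (H_out = 5.952) and T = 362.4 (H_out = 6.699) on hF = 6.045 gives T ≈ 360.4 K, at which ψ = 0.14.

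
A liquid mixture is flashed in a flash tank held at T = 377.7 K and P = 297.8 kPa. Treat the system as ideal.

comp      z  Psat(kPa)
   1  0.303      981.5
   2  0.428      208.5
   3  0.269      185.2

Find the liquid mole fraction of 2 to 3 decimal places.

Raoult's law: Kᵢ = Pᵢˢᵃᵗ/P = Pᵢˢᵃᵗ/297.8.
  K_1 = 981.5/297.8 = 3.29584, K_2 = 208.5/297.8 = 0.70013, K_3 = 185.2/297.8 = 0.62189
Rachford–Rice: g(β) = Σ zᵢ(Kᵢ−1)/(1+β(Kᵢ−1)) = 0.
Check two-phase: ΣzᵢKᵢ = 1.466 > 1 and Σzᵢ/Kᵢ = 1.136 > 1, so g(0) = 0.466 > 0 and g(1) = -0.136 < 0.
Iterate (Newton) starting at β = 0.48:
  β = 0.480: g = 0.0568, g' = -0.471 → β = 0.600
  β = 0.600: g = 0.0044, g' = -0.404 → β = 0.611
Converged at β = 0.611.
Compositions from xᵢ = zᵢ/(1+β(Kᵢ−1)), yᵢ = Kᵢxᵢ:
  1: x = 0.126, y = 0.416
  2: x = 0.524, y = 0.367
  3: x = 0.350, y = 0.218

x_2 = 0.524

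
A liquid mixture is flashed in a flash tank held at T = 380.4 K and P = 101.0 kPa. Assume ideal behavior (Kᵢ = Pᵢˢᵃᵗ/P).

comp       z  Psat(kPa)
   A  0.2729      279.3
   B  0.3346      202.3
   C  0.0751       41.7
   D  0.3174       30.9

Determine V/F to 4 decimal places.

V/F = 0.5975

Raoult's law: Kᵢ = Pᵢˢᵃᵗ/P = Pᵢˢᵃᵗ/101.0.
  K_A = 279.3/101.0 = 2.765347, K_B = 202.3/101.0 = 2.002970, K_C = 41.7/101.0 = 0.412871, K_D = 30.9/101.0 = 0.305941
Material balance + equilibrium reduce to Σ zᵢ(Kᵢ−1)/(1+V/F(Kᵢ−1)) = 0.
g(0) = ΣzᵢKᵢ − 1 = 0.5530 and g(1) = 1 − Σzᵢ/Kᵢ = -0.4851, so a root lies in (0, 1).
Newton iteration, V/F⁰ = 0.43:
  V/F = 0.4300: g = 0.13535, g' = -0.7961 → V/F = 0.6000
  V/F = 0.6000: g = -0.00211, g' = -0.8424 → V/F = 0.5975
Converged at V/F = 0.5975.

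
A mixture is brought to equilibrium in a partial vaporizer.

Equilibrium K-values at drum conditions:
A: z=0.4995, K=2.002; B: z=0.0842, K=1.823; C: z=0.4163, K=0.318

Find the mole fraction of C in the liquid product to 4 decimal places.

x_C = 0.5884

Newton iteration, ψ⁰ = 0.66:
  ψ = 0.6600: g = -0.17015, g' = -0.8460 → ψ = 0.4589
  ψ = 0.4589: g = -0.02009, g' = -0.6756 → ψ = 0.4291
  ψ = 0.4291: g = -0.00019, g' = -0.6634 → ψ = 0.4289
Converged at ψ = 0.4289.
Compositions from xᵢ = zᵢ/(1+ψ(Kᵢ−1)), yᵢ = Kᵢxᵢ:
  A: x = 0.3494, y = 0.6994
  B: x = 0.0622, y = 0.1135
  C: x = 0.5884, y = 0.1871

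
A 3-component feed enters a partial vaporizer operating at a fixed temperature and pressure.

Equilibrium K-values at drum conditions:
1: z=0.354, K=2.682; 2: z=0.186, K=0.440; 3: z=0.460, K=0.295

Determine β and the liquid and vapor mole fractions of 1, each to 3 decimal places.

Rachford–Rice: g(β) = Σ zᵢ(Kᵢ−1)/(1+β(Kᵢ−1)) = 0.
g(0) = ΣzᵢKᵢ − 1 = 0.167 and g(1) = 1 − Σzᵢ/Kᵢ = -1.114, so a root lies in (0, 1).
Newton iteration, β⁰ = 0.5:
  β = 0.500: g = -0.3221, g' = -0.953 → β = 0.162
  β = 0.162: g = -0.0129, g' = -0.980 → β = 0.149
Converged at β = 0.149.
Compositions from xᵢ = zᵢ/(1+β(Kᵢ−1)), yᵢ = Kᵢxᵢ:
  1: x = 0.283, y = 0.759
  2: x = 0.203, y = 0.089
  3: x = 0.514, y = 0.152

β = 0.149, x_1 = 0.283, y_1 = 0.759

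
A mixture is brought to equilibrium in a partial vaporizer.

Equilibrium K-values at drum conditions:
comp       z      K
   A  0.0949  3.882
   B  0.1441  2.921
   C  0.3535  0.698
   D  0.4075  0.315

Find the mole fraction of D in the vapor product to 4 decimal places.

Let ψ = V/F and solve Σ zᵢ(Kᵢ−1)/(1+ψ(Kᵢ−1)) = 0.
Check two-phase: ΣzᵢKᵢ = 1.1644 > 1 and Σzᵢ/Kᵢ = 1.8739 > 1, so g(0) = 0.1644 > 0 and g(1) = -0.8739 < 0.
Newton iteration, ψ⁰ = 0.55:
  ψ = 0.5500: g = -0.33549, g' = -0.7823 → ψ = 0.1211
  ψ = 0.1211: g = 0.01208, g' = -1.0451 → ψ = 0.1327
  ψ = 0.1327: g = 0.00017, g' = -1.0165 → ψ = 0.1329
Converged at ψ = 0.1329.
Compositions from xᵢ = zᵢ/(1+ψ(Kᵢ−1)), yᵢ = Kᵢxᵢ:
  A: x = 0.0686, y = 0.2664
  B: x = 0.1148, y = 0.3353
  C: x = 0.3683, y = 0.2571
  D: x = 0.4483, y = 0.1412

y_D = 0.1412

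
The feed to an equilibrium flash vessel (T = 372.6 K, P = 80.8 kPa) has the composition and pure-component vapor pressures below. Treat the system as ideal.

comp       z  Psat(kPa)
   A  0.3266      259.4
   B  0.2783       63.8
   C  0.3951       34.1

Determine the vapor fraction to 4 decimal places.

Raoult's law: Kᵢ = Pᵢˢᵃᵗ/P = Pᵢˢᵃᵗ/80.8.
  K_A = 259.4/80.8 = 3.210396, K_B = 63.8/80.8 = 0.789604, K_C = 34.1/80.8 = 0.422030
Newton–Raphson from ψ = 0.43:
  ψ = 0.4300: g = 0.00187, g' = -0.6681 → ψ = 0.4328
Converged at ψ = 0.4328.

ψ = 0.4328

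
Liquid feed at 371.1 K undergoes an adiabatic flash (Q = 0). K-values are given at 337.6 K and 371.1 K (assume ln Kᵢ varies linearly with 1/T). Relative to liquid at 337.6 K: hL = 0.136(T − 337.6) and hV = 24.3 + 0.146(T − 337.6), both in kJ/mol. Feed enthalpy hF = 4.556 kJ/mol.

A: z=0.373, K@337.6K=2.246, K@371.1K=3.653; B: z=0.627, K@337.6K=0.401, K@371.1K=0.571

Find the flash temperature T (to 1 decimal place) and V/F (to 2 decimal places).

Adiabatic flash: solve Rachford–Rice at each trial T, then check hF = ψ·hV(T) + (1−ψ)·hL(T).
  T = 337.6 K: K = (2.246, 0.401), RR gives ψ = 0.119, H_out = 2.904 kJ/mol
  T = 371.1 K: K = (3.653, 0.571), RR gives ψ = 0.633, H_out = 20.153 kJ/mol
  T = 354.4 K: K = (2.900, 0.483), RR gives ψ = 0.391, H_out = 11.854 kJ/mol
  T = 346.0 K: K = (2.560, 0.441), RR gives ψ = 0.265, H_out = 7.611 kJ/mol
  T = 341.8 K: K = (2.400, 0.421), RR gives ψ = 0.196, H_out = 5.342 kJ/mol
  T = 339.7 K: K = (2.322, 0.411), RR gives ψ = 0.159, H_out = 4.149 kJ/mol
Linear interpolation between T = 339.7 (H_out = 4.149) and T = 341.8 (H_out = 5.342) on hF = 4.556 gives T ≈ 340.4 K, at which ψ = 0.17.

T = 340.4 K, V/F = 0.17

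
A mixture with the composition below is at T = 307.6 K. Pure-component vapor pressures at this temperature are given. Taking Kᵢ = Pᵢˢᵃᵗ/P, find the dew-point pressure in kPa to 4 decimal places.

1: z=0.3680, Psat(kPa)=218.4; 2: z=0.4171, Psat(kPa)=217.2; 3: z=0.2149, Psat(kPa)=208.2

At the dew point ψ → 1, so Σzᵢ/Kᵢ = 1 with Kᵢ = Pᵢˢᵃᵗ/P ⇒ 1/P = Σzᵢ/Pᵢˢᵃᵗ.
1/P = 0.3680/218.4 + 0.4171/217.2 + 0.2149/208.2 = 0.0046375 ⇒ P = 215.6329 kPa

Pdew = 215.6329 kPa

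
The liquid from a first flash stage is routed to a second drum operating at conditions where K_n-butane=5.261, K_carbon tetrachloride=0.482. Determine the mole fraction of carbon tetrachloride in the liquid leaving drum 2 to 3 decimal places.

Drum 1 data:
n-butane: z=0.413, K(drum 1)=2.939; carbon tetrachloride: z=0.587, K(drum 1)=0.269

Drum 1:
Binary case is linear: z₁(K₁−1)(1+ψ₁(K₂−1)) + z₂(K₂−1)(1+ψ₁(K₁−1)) = 0
⇒ ψ₁ = [z₁(K₁−1)+z₂(K₂−1)] / [−(K₁−1)(K₂−1)] = 0.3717/1.4174 = 0.262
Drum-1 compositions:
  n-butane: x = 0.274, y = 0.805
  carbon tetrachloride: x = 0.726, y = 0.195
Drum-2 feed = drum-1 liquid: z₂ = (0.2738, 0.7262).
Drum 2:
Rachford–Rice: g(ψ₂) = Σ zᵢ(Kᵢ−1)/(1+ψ₂(Kᵢ−1)) = 0.
g(0) = ΣzᵢKᵢ − 1 = 0.790 and g(1) = 1 − Σzᵢ/Kᵢ = -0.559, so a root lies in (0, 1).
Newton–Raphson from ψ₂ = 0.5:
  ψ₂ = 0.500: g = -0.1350, g' = -0.862 → ψ₂ = 0.343
  ψ₂ = 0.343: g = 0.0160, g' = -1.108 → ψ₂ = 0.358
Converged at ψ₂ = 0.358.
  n-butane: x = 0.108, y = 0.570
  carbon tetrachloride: x = 0.892, y = 0.430

x_carbon tetrachloride (drum 2) = 0.892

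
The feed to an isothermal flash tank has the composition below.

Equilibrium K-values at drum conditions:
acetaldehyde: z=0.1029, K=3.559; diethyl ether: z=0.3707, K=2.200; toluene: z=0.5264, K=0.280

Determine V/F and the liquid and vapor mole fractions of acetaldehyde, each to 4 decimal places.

V/F = 0.2922, x_acetaldehyde = 0.0589, y_acetaldehyde = 0.2095

Rachford–Rice: g(V/F) = Σ zᵢ(Kᵢ−1)/(1+V/F(Kᵢ−1)) = 0.
Check two-phase: ΣzᵢKᵢ = 1.3292 > 1 and Σzᵢ/Kᵢ = 2.0774 > 1, so g(0) = 0.3292 > 0 and g(1) = -1.0774 < 0.
Newton iteration, V/F⁰ = 0.6:
  V/F = 0.6000: g = -0.30478, g' = -1.1311 → V/F = 0.3305
  V/F = 0.3305: g = -0.03622, g' = -0.9414 → V/F = 0.2921
  V/F = 0.2921: g = 0.00015, g' = -0.9509 → V/F = 0.2922
Converged at V/F = 0.2922.
Compositions from xᵢ = zᵢ/(1+V/F(Kᵢ−1)), yᵢ = Kᵢxᵢ:
  acetaldehyde: x = 0.0589, y = 0.2095
  diethyl ether: x = 0.2745, y = 0.6038
  toluene: x = 0.6667, y = 0.1867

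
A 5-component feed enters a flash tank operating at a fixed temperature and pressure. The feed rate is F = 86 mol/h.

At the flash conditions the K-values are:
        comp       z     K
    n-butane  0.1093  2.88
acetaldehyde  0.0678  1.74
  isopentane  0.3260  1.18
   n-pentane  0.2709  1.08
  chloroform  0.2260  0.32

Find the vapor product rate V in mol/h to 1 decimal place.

Newton–Raphson from V/F = 0.67:
  V/F = 0.6700: g = -0.08488, g' = -0.4548 → V/F = 0.4834
  V/F = 0.4834: g = -0.00948, g' = -0.3686 → V/F = 0.4577
  V/F = 0.4577: g = -0.00007, g' = -0.3632 → V/F = 0.4575
Converged at V/F = 0.4575.
Then V = V/F·F = 0.4575·86 = 39.3 mol/h and L = F − V = 46.7 mol/h.

V = 39.3 mol/h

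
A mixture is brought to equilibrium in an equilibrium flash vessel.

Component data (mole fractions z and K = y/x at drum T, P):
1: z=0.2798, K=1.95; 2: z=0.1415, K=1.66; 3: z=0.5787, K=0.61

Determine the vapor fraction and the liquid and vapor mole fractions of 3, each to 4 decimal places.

Let ψ = V/F and solve Σ zᵢ(Kᵢ−1)/(1+ψ(Kᵢ−1)) = 0.
Check two-phase: ΣzᵢKᵢ = 1.1335 > 1 and Σzᵢ/Kᵢ = 1.1774 > 1, so g(0) = 0.1335 > 0 and g(1) = -0.1774 < 0.
Iterate (Newton) starting at ψ = 0.3:
  ψ = 0.3000: g = 0.02921, g' = -0.3088 → ψ = 0.3946
  ψ = 0.3946: g = 0.00068, g' = -0.2953 → ψ = 0.3969
Converged at ψ = 0.3969.
Compositions from xᵢ = zᵢ/(1+ψ(Kᵢ−1)), yᵢ = Kᵢxᵢ:
  1: x = 0.2032, y = 0.3962
  2: x = 0.1121, y = 0.1861
  3: x = 0.6847, y = 0.4177

ψ = 0.3969, x_3 = 0.6847, y_3 = 0.4177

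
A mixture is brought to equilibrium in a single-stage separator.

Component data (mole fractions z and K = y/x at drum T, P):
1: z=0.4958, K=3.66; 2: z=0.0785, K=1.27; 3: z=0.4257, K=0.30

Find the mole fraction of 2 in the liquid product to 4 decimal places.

Material balance + equilibrium reduce to Σ zᵢ(Kᵢ−1)/(1+V/F(Kᵢ−1)) = 0.
Check two-phase: ΣzᵢKᵢ = 2.0420 > 1 and Σzᵢ/Kᵢ = 1.6163 > 1, so g(0) = 1.0420 > 0 and g(1) = -0.6163 < 0.
Iterate (Newton) starting at V/F = 0.5:
  V/F = 0.5000: g = 0.12625, g' = -1.1443 → V/F = 0.6103
  V/F = 0.6103: g = 0.00064, g' = -1.1497 → V/F = 0.6109
Converged at V/F = 0.6109.
Compositions from xᵢ = zᵢ/(1+V/F(Kᵢ−1)), yᵢ = Kᵢxᵢ:
  1: x = 0.1889, y = 0.6913
  2: x = 0.0674, y = 0.0856
  3: x = 0.7437, y = 0.2231

x_2 = 0.0674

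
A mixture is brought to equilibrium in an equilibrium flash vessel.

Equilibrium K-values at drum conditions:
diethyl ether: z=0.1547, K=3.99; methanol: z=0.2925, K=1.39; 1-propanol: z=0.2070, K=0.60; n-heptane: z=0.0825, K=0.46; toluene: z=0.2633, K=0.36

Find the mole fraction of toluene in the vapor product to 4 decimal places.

Let β = V/F and solve Σ zᵢ(Kᵢ−1)/(1+β(Kᵢ−1)) = 0.
Check two-phase: ΣzᵢKᵢ = 1.2808 > 1 and Σzᵢ/Kᵢ = 1.5049 > 1, so g(0) = 0.2808 > 0 and g(1) = -0.5049 < 0.
Newton–Raphson from β = 0.33:
  β = 0.3300: g = -0.02934, g' = -0.6382 → β = 0.2840
  β = 0.2840: g = 0.00085, g' = -0.6773 → β = 0.2853
Converged at β = 0.2853.
Compositions from xᵢ = zᵢ/(1+β(Kᵢ−1)), yᵢ = Kᵢxᵢ:
  diethyl ether: x = 0.0835, y = 0.3331
  methanol: x = 0.2632, y = 0.3659
  1-propanol: x = 0.2337, y = 0.1402
  n-heptane: x = 0.0975, y = 0.0449
  toluene: x = 0.3221, y = 0.1160

y_toluene = 0.1160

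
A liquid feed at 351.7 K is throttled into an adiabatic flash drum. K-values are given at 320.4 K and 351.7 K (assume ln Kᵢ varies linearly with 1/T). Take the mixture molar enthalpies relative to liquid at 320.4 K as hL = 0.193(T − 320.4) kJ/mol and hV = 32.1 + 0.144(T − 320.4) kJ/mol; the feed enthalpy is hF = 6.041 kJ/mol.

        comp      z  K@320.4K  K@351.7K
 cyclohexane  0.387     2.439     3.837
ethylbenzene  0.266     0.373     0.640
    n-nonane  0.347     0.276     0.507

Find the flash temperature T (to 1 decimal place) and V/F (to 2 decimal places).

T = 322.5 K, V/F = 0.18

Adiabatic flash: solve Rachford–Rice at each trial T, then check hF = ψ·hV(T) + (1−ψ)·hL(T).
  T = 320.4 K: K = (2.439, 0.373, 0.276), RR gives ψ = 0.141, H_out = 4.534 kJ/mol
  T = 351.7 K: K = (3.837, 0.640, 0.507), RR gives ψ = 0.665, H_out = 26.364 kJ/mol
  T = 336.0 K: K = (3.089, 0.494, 0.379), RR gives ψ = 0.383, H_out = 14.999 kJ/mol
  T = 328.2 K: K = (2.753, 0.431, 0.325), RR gives ψ = 0.264, H_out = 9.892 kJ/mol
  T = 324.3 K: K = (2.593, 0.401, 0.300), RR gives ψ = 0.204, H_out = 7.273 kJ/mol
  T = 322.4 K: K = (2.517, 0.387, 0.288), RR gives ψ = 0.174, H_out = 5.958 kJ/mol
Linear interpolation between T = 322.4 (H_out = 5.958) and T = 324.3 (H_out = 7.273) on hF = 6.041 gives T ≈ 322.5 K, at which ψ = 0.18.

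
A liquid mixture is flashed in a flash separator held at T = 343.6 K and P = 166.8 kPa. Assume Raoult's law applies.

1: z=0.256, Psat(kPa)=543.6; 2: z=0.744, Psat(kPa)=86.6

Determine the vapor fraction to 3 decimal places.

Raoult's law: Kᵢ = Pᵢˢᵃᵗ/P = Pᵢˢᵃᵗ/166.8.
  K_1 = 543.6/166.8 = 3.25899, K_2 = 86.6/166.8 = 0.51918
Newton iteration, ψ⁰ = 0.5:
  ψ = 0.500: g = -0.1994, g' = -0.586 → ψ = 0.160
  ψ = 0.160: g = 0.0373, g' = -0.907 → ψ = 0.201
  ψ = 0.201: g = 0.0017, g' = -0.829 → ψ = 0.203
Converged at ψ = 0.203.

ψ = 0.203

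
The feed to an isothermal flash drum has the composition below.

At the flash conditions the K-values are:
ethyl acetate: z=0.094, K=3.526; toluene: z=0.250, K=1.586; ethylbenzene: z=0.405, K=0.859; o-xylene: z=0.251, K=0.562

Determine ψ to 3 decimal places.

ψ = 0.564

Newton–Raphson from ψ = 0.58:
  ψ = 0.580: g = -0.0039, g' = -0.243 → ψ = 0.564
Converged at ψ = 0.564.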